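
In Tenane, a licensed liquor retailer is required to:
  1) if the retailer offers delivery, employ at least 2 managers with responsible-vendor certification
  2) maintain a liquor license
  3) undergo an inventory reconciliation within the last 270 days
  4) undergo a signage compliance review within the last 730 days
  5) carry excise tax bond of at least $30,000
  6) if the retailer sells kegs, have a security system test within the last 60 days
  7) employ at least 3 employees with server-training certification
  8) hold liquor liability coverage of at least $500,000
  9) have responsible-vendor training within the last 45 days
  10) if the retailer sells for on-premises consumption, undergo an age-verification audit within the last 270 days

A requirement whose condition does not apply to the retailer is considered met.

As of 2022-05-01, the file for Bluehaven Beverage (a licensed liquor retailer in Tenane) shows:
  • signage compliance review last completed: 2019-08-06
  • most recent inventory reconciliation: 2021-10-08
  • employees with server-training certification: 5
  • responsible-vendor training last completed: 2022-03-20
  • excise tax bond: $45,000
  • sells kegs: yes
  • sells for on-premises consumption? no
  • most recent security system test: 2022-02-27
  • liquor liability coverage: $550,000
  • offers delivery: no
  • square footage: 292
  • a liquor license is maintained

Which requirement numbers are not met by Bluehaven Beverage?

4, 6

1. condition 'offers delivery' does not hold → requirement n/a → met
2. liquor license present → met
3. inventory reconciliation 205 days ago vs limit 270 → met
4. signage compliance review 999 days ago vs limit 730 → not met
5. excise tax bond $45,000 ≥ $30,000 → met
6. condition 'sells kegs' holds; security system test 63 days ago vs limit 60 → not met
7. employees with server-training certification 5 ≥ 3 → met
8. liquor liability coverage $550,000 ≥ $500,000 → met
9. responsible-vendor training 42 days ago vs limit 45 → met
10. condition 'sells for on-premises consumption' does not hold → requirement n/a → met
Not met: 4, 6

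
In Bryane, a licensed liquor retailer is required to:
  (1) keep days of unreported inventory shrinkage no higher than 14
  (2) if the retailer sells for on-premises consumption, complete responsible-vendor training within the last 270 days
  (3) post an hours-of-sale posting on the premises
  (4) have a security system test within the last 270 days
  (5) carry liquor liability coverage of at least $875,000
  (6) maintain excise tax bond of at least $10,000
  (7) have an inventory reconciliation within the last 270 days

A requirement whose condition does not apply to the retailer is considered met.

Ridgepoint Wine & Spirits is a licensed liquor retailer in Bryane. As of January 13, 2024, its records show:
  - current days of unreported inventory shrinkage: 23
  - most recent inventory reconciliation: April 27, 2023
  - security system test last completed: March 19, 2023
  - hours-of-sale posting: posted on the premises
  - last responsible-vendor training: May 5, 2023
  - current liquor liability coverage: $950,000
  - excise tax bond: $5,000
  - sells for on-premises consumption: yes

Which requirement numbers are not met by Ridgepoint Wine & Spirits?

1, 4, 6

1. days of unreported inventory shrinkage 23 > 14 → not met
2. condition 'sells for on-premises consumption' holds; responsible-vendor training 253 days ago vs limit 270 → met
3. hours-of-sale posting present → met
4. security system test 300 days ago vs limit 270 → not met
5. liquor liability coverage $950,000 ≥ $875,000 → met
6. excise tax bond $5,000 < $10,000 → not met
7. inventory reconciliation 261 days ago vs limit 270 → met
Not met: 1, 4, 6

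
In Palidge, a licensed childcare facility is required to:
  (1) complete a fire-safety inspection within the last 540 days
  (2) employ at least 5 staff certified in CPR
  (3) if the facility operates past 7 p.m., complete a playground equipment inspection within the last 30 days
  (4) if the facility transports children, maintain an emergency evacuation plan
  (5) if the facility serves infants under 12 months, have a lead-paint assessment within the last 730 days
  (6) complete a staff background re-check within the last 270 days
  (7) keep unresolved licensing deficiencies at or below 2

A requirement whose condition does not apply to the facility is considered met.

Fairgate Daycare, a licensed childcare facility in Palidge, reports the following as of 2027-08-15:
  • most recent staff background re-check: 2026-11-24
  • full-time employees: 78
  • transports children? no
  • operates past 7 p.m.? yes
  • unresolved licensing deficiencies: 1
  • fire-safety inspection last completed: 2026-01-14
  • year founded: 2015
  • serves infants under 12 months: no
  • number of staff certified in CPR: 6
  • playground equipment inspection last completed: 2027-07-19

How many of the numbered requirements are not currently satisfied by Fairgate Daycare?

1

1. fire-safety inspection 578 days ago vs limit 540 → not met
2. staff certified in CPR 6 ≥ 5 → met
3. condition 'operates past 7 p.m.' holds; playground equipment inspection 27 days ago vs limit 30 → met
4. condition 'transports children' does not hold → requirement n/a → met
5. condition 'serves infants under 12 months' does not hold → requirement n/a → met
6. staff background re-check 264 days ago vs limit 270 → met
7. unresolved licensing deficiencies 1 ≤ 2 → met
Not met: 1 of 7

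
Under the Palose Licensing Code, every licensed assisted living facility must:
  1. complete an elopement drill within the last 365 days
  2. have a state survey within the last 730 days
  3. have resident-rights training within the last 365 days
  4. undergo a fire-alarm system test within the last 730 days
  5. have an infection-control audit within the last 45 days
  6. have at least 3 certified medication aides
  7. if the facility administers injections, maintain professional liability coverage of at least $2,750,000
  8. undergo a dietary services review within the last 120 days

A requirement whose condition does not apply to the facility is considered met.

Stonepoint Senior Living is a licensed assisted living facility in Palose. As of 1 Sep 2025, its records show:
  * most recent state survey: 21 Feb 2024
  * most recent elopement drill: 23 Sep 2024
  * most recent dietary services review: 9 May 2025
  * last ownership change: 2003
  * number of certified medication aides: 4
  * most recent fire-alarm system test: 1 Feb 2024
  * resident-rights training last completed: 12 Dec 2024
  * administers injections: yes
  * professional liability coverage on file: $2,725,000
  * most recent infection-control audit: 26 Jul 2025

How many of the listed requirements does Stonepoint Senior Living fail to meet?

1. elopement drill 343 days ago vs limit 365 → met
2. state survey 558 days ago vs limit 730 → met
3. resident-rights training 263 days ago vs limit 365 → met
4. fire-alarm system test 578 days ago vs limit 730 → met
5. infection-control audit 37 days ago vs limit 45 → met
6. certified medication aides 4 ≥ 3 → met
7. condition 'administers injections' holds; professional liability coverage $2,725,000 < $2,750,000 → not met
8. dietary services review 115 days ago vs limit 120 → met
Not met: 1 of 8

1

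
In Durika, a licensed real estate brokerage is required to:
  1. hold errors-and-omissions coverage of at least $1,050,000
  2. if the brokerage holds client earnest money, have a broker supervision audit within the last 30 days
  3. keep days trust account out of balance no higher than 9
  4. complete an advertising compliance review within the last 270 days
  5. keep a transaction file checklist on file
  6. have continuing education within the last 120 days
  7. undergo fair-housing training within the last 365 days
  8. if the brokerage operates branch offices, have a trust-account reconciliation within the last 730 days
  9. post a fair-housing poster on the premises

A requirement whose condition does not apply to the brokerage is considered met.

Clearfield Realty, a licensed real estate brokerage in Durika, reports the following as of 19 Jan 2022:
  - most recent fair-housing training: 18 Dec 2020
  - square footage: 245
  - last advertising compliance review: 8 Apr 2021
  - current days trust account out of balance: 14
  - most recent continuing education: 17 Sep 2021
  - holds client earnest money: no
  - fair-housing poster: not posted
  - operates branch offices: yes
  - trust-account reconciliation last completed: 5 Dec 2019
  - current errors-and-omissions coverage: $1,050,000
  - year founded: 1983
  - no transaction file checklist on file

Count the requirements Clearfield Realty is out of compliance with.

1. errors-and-omissions coverage $1,050,000 ≥ $1,050,000 → met
2. condition 'holds client earnest money' does not hold → requirement n/a → met
3. days trust account out of balance 14 > 9 → not met
4. advertising compliance review 286 days ago vs limit 270 → not met
5. transaction file checklist absent → not met
6. continuing education 124 days ago vs limit 120 → not met
7. fair-housing training 397 days ago vs limit 365 → not met
8. condition 'operates branch offices' holds; trust-account reconciliation 776 days ago vs limit 730 → not met
9. fair-housing poster absent → not met
Not met: 7 of 9

7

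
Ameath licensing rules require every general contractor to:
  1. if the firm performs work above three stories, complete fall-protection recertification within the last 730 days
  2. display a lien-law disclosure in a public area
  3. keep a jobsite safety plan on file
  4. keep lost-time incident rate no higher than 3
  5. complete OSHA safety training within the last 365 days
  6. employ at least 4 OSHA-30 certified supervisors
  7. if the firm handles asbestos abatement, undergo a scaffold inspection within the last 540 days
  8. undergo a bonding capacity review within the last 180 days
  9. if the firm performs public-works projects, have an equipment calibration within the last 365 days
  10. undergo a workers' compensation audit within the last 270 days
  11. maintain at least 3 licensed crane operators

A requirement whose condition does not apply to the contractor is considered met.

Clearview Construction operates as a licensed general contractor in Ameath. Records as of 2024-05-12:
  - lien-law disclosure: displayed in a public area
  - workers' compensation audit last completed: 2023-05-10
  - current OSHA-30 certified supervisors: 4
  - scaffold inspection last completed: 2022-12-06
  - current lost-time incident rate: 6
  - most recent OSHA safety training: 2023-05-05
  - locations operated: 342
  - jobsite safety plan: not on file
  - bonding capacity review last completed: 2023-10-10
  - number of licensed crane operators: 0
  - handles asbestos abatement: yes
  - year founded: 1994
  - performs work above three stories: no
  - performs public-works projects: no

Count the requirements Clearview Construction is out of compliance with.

6

1. condition 'performs work above three stories' does not hold → requirement n/a → met
2. lien-law disclosure present → met
3. jobsite safety plan absent → not met
4. lost-time incident rate 6 > 3 → not met
5. OSHA safety training 373 days ago vs limit 365 → not met
6. OSHA-30 certified supervisors 4 ≥ 4 → met
7. condition 'handles asbestos abatement' holds; scaffold inspection 523 days ago vs limit 540 → met
8. bonding capacity review 215 days ago vs limit 180 → not met
9. condition 'performs public-works projects' does not hold → requirement n/a → met
10. workers' compensation audit 368 days ago vs limit 270 → not met
11. licensed crane operators 0 < 3 → not met
Not met: 6 of 11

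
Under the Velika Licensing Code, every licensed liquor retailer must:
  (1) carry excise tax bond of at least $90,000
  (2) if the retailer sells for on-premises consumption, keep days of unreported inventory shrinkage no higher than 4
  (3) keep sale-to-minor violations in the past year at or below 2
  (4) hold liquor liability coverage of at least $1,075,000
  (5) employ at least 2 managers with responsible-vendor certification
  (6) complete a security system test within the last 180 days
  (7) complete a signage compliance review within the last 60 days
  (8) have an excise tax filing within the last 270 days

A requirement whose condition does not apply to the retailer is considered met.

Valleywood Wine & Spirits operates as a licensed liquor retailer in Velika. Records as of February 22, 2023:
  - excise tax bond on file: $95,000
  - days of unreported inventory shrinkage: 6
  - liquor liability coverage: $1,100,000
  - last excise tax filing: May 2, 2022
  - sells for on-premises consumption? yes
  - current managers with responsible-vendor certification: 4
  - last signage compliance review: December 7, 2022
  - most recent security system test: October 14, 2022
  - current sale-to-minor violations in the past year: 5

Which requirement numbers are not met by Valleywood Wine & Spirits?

2, 3, 7, 8

1. excise tax bond $95,000 ≥ $90,000 → met
2. condition 'sells for on-premises consumption' holds; days of unreported inventory shrinkage 6 > 4 → not met
3. sale-to-minor violations in the past year 5 > 2 → not met
4. liquor liability coverage $1,100,000 ≥ $1,075,000 → met
5. managers with responsible-vendor certification 4 ≥ 2 → met
6. security system test 131 days ago vs limit 180 → met
7. signage compliance review 77 days ago vs limit 60 → not met
8. excise tax filing 296 days ago vs limit 270 → not met
Not met: 2, 3, 7, 8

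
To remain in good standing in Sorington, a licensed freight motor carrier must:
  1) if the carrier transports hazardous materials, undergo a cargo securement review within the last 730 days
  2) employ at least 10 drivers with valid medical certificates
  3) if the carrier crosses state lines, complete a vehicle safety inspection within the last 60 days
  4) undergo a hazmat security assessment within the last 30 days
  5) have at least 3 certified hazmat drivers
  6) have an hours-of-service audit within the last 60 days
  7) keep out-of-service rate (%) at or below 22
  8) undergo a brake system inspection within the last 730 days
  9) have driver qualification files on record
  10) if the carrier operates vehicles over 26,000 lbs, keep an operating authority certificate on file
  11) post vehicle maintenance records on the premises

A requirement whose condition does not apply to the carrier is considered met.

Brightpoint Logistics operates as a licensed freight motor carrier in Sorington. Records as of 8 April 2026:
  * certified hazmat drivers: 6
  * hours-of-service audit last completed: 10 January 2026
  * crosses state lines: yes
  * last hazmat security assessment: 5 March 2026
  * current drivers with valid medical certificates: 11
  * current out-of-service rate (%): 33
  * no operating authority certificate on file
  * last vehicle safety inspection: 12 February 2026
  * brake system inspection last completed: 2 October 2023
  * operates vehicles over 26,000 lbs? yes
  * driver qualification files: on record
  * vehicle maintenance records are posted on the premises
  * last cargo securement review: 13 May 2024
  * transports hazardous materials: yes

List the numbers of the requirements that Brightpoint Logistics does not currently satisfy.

4, 6, 7, 8, 10

1. condition 'transports hazardous materials' holds; cargo securement review 695 days ago vs limit 730 → met
2. drivers with valid medical certificates 11 ≥ 10 → met
3. condition 'crosses state lines' holds; vehicle safety inspection 55 days ago vs limit 60 → met
4. hazmat security assessment 34 days ago vs limit 30 → not met
5. certified hazmat drivers 6 ≥ 3 → met
6. hours-of-service audit 88 days ago vs limit 60 → not met
7. out-of-service rate (%) 33 > 22 → not met
8. brake system inspection 919 days ago vs limit 730 → not met
9. driver qualification files present → met
10. condition 'operates vehicles over 26,000 lbs' holds; operating authority certificate absent → not met
11. vehicle maintenance records present → met
Not met: 4, 6, 7, 8, 10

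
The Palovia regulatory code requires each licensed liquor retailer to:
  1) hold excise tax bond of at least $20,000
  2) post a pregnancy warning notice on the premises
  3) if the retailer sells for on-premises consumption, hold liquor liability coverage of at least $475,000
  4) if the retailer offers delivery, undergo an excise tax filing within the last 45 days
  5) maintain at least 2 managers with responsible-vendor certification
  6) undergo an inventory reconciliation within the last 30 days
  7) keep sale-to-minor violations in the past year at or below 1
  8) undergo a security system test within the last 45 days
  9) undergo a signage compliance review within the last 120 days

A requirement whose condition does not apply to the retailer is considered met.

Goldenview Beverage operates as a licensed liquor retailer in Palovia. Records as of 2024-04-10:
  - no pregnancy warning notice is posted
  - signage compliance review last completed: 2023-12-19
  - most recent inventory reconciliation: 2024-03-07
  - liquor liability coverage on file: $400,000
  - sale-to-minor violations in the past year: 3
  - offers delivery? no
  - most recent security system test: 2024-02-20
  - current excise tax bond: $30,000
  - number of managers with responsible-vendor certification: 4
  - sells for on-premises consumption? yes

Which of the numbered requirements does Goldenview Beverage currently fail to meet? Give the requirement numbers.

1. excise tax bond $30,000 ≥ $20,000 → met
2. pregnancy warning notice absent → not met
3. condition 'sells for on-premises consumption' holds; liquor liability coverage $400,000 < $475,000 → not met
4. condition 'offers delivery' does not hold → requirement n/a → met
5. managers with responsible-vendor certification 4 ≥ 2 → met
6. inventory reconciliation 34 days ago vs limit 30 → not met
7. sale-to-minor violations in the past year 3 > 1 → not met
8. security system test 50 days ago vs limit 45 → not met
9. signage compliance review 113 days ago vs limit 120 → met
Not met: 2, 3, 6, 7, 8

2, 3, 6, 7, 8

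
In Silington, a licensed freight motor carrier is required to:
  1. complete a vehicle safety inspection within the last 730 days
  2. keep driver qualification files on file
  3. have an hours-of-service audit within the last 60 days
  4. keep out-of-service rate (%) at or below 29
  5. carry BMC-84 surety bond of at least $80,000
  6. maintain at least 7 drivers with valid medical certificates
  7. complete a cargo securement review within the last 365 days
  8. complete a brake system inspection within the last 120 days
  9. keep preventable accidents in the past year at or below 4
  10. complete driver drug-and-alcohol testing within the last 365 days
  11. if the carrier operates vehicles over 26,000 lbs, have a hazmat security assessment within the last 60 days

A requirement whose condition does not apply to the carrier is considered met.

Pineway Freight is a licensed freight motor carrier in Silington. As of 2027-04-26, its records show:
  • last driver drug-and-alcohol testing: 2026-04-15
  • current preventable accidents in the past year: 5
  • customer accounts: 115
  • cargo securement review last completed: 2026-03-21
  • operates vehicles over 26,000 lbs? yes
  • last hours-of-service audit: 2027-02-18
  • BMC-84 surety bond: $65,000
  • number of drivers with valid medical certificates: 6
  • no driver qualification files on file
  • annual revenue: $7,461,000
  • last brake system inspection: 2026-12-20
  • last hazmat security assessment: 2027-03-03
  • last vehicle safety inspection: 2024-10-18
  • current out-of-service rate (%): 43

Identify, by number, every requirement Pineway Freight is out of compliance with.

1, 2, 3, 4, 5, 6, 7, 8, 9, 10

1. vehicle safety inspection 920 days ago vs limit 730 → not met
2. driver qualification files absent → not met
3. hours-of-service audit 67 days ago vs limit 60 → not met
4. out-of-service rate (%) 43 > 29 → not met
5. BMC-84 surety bond $65,000 < $80,000 → not met
6. drivers with valid medical certificates 6 < 7 → not met
7. cargo securement review 401 days ago vs limit 365 → not met
8. brake system inspection 127 days ago vs limit 120 → not met
9. preventable accidents in the past year 5 > 4 → not met
10. driver drug-and-alcohol testing 376 days ago vs limit 365 → not met
11. condition 'operates vehicles over 26,000 lbs' holds; hazmat security assessment 54 days ago vs limit 60 → met
Not met: 1, 2, 3, 4, 5, 6, 7, 8, 9, 10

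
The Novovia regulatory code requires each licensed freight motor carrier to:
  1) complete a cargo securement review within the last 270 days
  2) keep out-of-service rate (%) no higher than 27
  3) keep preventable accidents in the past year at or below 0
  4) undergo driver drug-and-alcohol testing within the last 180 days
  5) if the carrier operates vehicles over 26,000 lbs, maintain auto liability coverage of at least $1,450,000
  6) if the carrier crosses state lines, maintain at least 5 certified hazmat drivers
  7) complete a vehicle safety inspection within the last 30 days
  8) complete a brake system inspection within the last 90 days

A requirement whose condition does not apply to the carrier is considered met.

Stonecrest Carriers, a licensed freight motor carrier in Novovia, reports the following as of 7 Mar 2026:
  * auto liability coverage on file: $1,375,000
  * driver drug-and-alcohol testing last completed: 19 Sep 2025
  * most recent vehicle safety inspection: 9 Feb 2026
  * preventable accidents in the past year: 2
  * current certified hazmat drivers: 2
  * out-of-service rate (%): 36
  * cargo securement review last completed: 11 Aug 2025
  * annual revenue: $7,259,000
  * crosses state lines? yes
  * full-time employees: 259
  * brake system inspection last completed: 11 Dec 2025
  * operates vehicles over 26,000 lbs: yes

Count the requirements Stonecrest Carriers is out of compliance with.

1. cargo securement review 208 days ago vs limit 270 → met
2. out-of-service rate (%) 36 > 27 → not met
3. preventable accidents in the past year 2 > 0 → not met
4. driver drug-and-alcohol testing 169 days ago vs limit 180 → met
5. condition 'operates vehicles over 26,000 lbs' holds; auto liability coverage $1,375,000 < $1,450,000 → not met
6. condition 'crosses state lines' holds; certified hazmat drivers 2 < 5 → not met
7. vehicle safety inspection 26 days ago vs limit 30 → met
8. brake system inspection 86 days ago vs limit 90 → met
Not met: 4 of 8

4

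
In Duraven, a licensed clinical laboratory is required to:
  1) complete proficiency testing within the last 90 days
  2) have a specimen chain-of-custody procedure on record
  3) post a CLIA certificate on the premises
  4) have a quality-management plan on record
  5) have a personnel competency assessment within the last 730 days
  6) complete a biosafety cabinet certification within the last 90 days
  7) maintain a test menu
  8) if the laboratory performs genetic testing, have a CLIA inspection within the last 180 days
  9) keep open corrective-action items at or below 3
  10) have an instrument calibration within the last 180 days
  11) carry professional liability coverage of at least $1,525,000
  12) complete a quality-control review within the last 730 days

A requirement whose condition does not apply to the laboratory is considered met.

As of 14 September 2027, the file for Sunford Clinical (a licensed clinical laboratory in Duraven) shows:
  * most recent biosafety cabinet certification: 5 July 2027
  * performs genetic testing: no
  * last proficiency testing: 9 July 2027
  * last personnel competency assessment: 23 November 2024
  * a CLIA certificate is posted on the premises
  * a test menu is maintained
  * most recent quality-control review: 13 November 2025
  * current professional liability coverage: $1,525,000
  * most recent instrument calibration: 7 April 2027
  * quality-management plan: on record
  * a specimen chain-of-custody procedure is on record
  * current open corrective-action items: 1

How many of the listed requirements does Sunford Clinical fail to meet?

1

1. proficiency testing 67 days ago vs limit 90 → met
2. specimen chain-of-custody procedure present → met
3. CLIA certificate present → met
4. quality-management plan present → met
5. personnel competency assessment 1025 days ago vs limit 730 → not met
6. biosafety cabinet certification 71 days ago vs limit 90 → met
7. test menu present → met
8. condition 'performs genetic testing' does not hold → requirement n/a → met
9. open corrective-action items 1 ≤ 3 → met
10. instrument calibration 160 days ago vs limit 180 → met
11. professional liability coverage $1,525,000 ≥ $1,525,000 → met
12. quality-control review 670 days ago vs limit 730 → met
Not met: 1 of 12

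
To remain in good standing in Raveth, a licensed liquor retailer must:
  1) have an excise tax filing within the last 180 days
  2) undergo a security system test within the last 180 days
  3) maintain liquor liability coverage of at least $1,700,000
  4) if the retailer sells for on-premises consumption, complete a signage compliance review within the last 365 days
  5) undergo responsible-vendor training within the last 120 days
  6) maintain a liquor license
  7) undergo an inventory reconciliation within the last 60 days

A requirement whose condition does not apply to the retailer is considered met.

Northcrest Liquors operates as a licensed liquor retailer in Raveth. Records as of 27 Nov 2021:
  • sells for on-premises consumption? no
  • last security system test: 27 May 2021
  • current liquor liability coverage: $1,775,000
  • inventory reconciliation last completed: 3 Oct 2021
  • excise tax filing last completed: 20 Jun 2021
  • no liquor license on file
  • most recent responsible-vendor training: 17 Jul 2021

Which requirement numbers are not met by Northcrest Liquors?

2, 5, 6

1. excise tax filing 160 days ago vs limit 180 → met
2. security system test 184 days ago vs limit 180 → not met
3. liquor liability coverage $1,775,000 ≥ $1,700,000 → met
4. condition 'sells for on-premises consumption' does not hold → requirement n/a → met
5. responsible-vendor training 133 days ago vs limit 120 → not met
6. liquor license absent → not met
7. inventory reconciliation 55 days ago vs limit 60 → met
Not met: 2, 5, 6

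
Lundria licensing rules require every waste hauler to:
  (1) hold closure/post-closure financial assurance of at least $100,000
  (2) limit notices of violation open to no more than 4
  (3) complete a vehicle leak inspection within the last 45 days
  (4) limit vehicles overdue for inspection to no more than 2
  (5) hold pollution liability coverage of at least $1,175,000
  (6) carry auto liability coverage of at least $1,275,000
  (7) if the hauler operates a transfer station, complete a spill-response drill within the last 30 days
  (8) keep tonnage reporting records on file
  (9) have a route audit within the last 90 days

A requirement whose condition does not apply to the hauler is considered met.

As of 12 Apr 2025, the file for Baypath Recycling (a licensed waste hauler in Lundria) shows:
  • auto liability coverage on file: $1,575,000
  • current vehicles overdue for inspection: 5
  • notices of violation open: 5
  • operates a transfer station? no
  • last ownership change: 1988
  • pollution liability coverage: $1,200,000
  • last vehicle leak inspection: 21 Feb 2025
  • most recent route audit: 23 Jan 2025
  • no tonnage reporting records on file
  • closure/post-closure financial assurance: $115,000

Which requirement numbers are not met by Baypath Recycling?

2, 3, 4, 8

1. closure/post-closure financial assurance $115,000 ≥ $100,000 → met
2. notices of violation open 5 > 4 → not met
3. vehicle leak inspection 50 days ago vs limit 45 → not met
4. vehicles overdue for inspection 5 > 2 → not met
5. pollution liability coverage $1,200,000 ≥ $1,175,000 → met
6. auto liability coverage $1,575,000 ≥ $1,275,000 → met
7. condition 'operates a transfer station' does not hold → requirement n/a → met
8. tonnage reporting records absent → not met
9. route audit 79 days ago vs limit 90 → met
Not met: 2, 3, 4, 8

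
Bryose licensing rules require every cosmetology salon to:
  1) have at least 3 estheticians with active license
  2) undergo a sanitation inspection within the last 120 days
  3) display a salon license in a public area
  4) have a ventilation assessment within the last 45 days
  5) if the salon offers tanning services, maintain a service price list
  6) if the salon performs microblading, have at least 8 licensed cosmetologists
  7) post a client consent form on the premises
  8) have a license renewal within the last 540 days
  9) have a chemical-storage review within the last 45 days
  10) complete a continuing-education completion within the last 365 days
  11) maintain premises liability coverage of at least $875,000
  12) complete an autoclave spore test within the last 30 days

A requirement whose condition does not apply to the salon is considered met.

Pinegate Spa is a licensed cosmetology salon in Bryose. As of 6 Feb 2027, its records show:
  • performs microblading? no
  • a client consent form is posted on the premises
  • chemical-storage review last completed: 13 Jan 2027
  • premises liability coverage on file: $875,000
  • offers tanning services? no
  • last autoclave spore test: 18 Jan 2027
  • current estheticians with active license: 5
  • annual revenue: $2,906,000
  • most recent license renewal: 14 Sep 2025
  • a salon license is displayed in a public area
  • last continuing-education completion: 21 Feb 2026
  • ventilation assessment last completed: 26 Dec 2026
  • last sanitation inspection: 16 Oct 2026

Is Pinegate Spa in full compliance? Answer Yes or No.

1. estheticians with active license 5 ≥ 3 → met
2. sanitation inspection 113 days ago vs limit 120 → met
3. salon license present → met
4. ventilation assessment 42 days ago vs limit 45 → met
5. condition 'offers tanning services' does not hold → requirement n/a → met
6. condition 'performs microblading' does not hold → requirement n/a → met
7. client consent form present → met
8. license renewal 510 days ago vs limit 540 → met
9. chemical-storage review 24 days ago vs limit 45 → met
10. continuing-education completion 350 days ago vs limit 365 → met
11. premises liability coverage $875,000 ≥ $875,000 → met
12. autoclave spore test 19 days ago vs limit 30 → met
All met.

Yes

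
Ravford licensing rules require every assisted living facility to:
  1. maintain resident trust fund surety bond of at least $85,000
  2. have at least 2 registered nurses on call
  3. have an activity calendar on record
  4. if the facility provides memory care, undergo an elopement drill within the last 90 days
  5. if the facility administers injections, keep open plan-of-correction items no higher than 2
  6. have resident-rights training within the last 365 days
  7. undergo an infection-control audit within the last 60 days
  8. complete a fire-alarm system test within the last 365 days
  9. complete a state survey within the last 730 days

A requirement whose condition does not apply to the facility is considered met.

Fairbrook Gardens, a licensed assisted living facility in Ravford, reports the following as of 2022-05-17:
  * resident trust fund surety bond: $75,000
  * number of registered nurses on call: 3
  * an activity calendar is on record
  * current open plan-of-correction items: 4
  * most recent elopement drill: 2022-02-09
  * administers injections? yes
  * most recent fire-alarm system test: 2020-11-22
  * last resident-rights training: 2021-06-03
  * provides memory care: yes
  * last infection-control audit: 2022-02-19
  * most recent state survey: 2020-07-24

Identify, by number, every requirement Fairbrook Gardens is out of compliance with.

1, 4, 5, 7, 8

1. resident trust fund surety bond $75,000 < $85,000 → not met
2. registered nurses on call 3 ≥ 2 → met
3. activity calendar present → met
4. condition 'provides memory care' holds; elopement drill 97 days ago vs limit 90 → not met
5. condition 'administers injections' holds; open plan-of-correction items 4 > 2 → not met
6. resident-rights training 348 days ago vs limit 365 → met
7. infection-control audit 87 days ago vs limit 60 → not met
8. fire-alarm system test 541 days ago vs limit 365 → not met
9. state survey 662 days ago vs limit 730 → met
Not met: 1, 4, 5, 7, 8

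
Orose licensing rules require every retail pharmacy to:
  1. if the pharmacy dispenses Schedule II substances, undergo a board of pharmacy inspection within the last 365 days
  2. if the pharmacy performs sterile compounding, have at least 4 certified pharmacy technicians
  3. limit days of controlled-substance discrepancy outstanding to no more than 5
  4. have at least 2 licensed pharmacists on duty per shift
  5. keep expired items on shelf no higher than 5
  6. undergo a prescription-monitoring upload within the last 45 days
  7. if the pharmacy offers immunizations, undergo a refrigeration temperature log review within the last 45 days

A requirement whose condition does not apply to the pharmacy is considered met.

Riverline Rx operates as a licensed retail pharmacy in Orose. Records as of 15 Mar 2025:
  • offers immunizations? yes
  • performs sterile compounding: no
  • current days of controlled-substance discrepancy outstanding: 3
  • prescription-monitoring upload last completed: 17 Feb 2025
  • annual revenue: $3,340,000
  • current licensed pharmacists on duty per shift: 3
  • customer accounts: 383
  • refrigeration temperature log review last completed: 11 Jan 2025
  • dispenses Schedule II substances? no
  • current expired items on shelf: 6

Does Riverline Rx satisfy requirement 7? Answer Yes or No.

7. condition 'offers immunizations' holds; refrigeration temperature log review 63 days ago vs limit 45 → not met

No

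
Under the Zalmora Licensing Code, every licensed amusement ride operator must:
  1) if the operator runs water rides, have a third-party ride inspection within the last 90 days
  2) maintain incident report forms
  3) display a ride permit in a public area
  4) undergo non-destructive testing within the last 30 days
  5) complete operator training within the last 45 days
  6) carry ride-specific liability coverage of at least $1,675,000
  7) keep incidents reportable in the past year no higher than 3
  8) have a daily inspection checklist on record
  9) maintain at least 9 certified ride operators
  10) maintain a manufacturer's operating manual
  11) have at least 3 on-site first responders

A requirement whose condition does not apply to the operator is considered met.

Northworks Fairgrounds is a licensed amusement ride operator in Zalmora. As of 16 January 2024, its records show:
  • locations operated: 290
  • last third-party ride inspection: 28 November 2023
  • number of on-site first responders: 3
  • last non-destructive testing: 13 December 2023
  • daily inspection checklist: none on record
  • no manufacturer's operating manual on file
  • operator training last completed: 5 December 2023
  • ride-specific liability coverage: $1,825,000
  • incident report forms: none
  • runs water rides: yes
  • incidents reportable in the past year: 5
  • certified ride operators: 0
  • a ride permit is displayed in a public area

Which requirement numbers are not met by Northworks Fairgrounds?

2, 4, 7, 8, 9, 10

1. condition 'runs water rides' holds; third-party ride inspection 49 days ago vs limit 90 → met
2. incident report forms absent → not met
3. ride permit present → met
4. non-destructive testing 34 days ago vs limit 30 → not met
5. operator training 42 days ago vs limit 45 → met
6. ride-specific liability coverage $1,825,000 ≥ $1,675,000 → met
7. incidents reportable in the past year 5 > 3 → not met
8. daily inspection checklist absent → not met
9. certified ride operators 0 < 9 → not met
10. manufacturer's operating manual absent → not met
11. on-site first responders 3 ≥ 3 → met
Not met: 2, 4, 7, 8, 9, 10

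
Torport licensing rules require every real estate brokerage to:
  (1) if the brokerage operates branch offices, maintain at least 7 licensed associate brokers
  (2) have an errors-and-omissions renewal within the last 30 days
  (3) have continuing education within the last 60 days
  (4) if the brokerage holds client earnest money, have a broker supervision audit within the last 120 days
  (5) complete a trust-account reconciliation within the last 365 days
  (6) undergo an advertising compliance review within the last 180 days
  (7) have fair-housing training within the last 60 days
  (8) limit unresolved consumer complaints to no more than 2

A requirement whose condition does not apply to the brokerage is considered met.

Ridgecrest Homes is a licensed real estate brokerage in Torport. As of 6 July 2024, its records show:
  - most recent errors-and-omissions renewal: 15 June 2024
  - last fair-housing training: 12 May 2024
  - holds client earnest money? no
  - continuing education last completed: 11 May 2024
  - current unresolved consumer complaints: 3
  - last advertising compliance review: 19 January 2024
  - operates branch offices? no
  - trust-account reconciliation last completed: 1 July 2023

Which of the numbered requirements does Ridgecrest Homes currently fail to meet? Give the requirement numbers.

5, 8

1. condition 'operates branch offices' does not hold → requirement n/a → met
2. errors-and-omissions renewal 21 days ago vs limit 30 → met
3. continuing education 56 days ago vs limit 60 → met
4. condition 'holds client earnest money' does not hold → requirement n/a → met
5. trust-account reconciliation 371 days ago vs limit 365 → not met
6. advertising compliance review 169 days ago vs limit 180 → met
7. fair-housing training 55 days ago vs limit 60 → met
8. unresolved consumer complaints 3 > 2 → not met
Not met: 5, 8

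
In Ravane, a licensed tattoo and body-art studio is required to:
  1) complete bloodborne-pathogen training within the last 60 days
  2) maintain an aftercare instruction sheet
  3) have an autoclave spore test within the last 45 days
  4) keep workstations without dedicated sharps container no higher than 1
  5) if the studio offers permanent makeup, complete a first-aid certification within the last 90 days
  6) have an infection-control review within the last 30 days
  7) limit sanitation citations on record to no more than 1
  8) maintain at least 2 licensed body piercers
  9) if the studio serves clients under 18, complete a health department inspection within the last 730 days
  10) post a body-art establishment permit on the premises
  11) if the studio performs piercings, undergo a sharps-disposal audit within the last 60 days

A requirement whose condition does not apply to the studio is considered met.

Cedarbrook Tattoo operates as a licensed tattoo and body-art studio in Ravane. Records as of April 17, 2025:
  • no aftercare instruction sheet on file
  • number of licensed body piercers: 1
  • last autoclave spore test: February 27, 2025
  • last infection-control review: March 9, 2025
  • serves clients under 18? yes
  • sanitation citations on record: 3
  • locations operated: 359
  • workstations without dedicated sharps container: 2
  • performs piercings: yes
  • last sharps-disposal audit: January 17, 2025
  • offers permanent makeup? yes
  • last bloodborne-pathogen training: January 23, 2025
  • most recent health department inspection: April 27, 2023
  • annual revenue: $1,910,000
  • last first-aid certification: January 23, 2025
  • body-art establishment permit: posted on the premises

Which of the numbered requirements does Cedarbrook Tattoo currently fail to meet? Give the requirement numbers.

1, 2, 3, 4, 6, 7, 8, 11

1. bloodborne-pathogen training 84 days ago vs limit 60 → not met
2. aftercare instruction sheet absent → not met
3. autoclave spore test 49 days ago vs limit 45 → not met
4. workstations without dedicated sharps container 2 > 1 → not met
5. condition 'offers permanent makeup' holds; first-aid certification 84 days ago vs limit 90 → met
6. infection-control review 39 days ago vs limit 30 → not met
7. sanitation citations on record 3 > 1 → not met
8. licensed body piercers 1 < 2 → not met
9. condition 'serves clients under 18' holds; health department inspection 721 days ago vs limit 730 → met
10. body-art establishment permit present → met
11. condition 'performs piercings' holds; sharps-disposal audit 90 days ago vs limit 60 → not met
Not met: 1, 2, 3, 4, 6, 7, 8, 11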